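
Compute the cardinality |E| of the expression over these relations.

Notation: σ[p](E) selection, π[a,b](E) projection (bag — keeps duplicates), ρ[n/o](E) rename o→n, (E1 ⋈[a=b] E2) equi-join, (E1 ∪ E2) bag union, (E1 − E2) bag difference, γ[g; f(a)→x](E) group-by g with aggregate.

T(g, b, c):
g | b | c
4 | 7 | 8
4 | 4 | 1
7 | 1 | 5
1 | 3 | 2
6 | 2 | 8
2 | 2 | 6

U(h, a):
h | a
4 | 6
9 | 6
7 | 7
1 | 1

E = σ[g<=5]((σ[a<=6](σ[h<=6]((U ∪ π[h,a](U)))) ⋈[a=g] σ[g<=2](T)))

Stepwise |·|:
  U → 4
  U → 4
  π[h,a](U) → 4
  (U ∪ π[h,a](U)) → 8
  σ[h<=6]((U ∪ π[h,a](U))) → 4
  σ[a<=6](σ[h<=6]((U ∪ π[h,a](U)))) → 4
  T → 6
  σ[g<=2](T) → 2
  (σ[a<=6](σ[h<=6]((U ∪ π[h,a](U)))) ⋈[a=g] σ[g<=2](T)) → 2
  σ[g<=5]((σ[a<=6](σ[h<=6]((U ∪ π[h,a](U)))) ⋈[a=g] σ[g<=2](T))) → 2

|E| = 2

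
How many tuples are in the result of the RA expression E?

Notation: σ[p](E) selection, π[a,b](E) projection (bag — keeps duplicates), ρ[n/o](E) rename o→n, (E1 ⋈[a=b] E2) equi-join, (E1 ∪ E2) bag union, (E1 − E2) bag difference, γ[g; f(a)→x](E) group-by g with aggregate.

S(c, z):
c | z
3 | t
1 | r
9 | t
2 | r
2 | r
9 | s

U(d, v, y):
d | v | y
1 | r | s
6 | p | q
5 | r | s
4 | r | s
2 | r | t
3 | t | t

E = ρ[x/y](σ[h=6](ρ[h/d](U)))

Row counts bottom-up:
  U → 6
  ρ[h/d](U) → 6
  σ[h=6](ρ[h/d](U)) → 1
  ρ[x/y](σ[h=6](ρ[h/d](U))) → 1

|E| = 1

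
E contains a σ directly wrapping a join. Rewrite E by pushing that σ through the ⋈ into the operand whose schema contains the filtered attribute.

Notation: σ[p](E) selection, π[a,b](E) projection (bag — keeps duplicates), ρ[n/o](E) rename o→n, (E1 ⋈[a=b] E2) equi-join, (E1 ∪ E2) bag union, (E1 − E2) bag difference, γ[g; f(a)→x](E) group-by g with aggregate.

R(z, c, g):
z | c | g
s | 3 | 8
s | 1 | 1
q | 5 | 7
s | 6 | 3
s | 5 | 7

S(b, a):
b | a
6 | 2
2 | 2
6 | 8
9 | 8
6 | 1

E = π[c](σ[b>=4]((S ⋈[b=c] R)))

σ filters on b, owned by the left side.
E' = π[c]((σ[b>=4](S) ⋈[b=c] R))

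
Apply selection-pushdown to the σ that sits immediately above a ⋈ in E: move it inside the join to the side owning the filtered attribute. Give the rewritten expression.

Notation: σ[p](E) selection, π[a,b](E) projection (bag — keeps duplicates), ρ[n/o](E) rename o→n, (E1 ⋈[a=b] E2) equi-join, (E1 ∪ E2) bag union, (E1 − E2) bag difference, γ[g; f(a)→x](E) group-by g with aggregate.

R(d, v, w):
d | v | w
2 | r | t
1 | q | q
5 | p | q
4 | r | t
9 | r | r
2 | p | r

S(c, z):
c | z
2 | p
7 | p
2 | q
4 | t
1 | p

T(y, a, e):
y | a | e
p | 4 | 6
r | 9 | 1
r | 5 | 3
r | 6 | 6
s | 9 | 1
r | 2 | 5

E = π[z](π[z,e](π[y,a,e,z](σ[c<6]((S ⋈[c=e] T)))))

σ filters on c, owned by the left side.
E' = π[z](π[z,e](π[y,a,e,z]((σ[c<6](S) ⋈[c=e] T))))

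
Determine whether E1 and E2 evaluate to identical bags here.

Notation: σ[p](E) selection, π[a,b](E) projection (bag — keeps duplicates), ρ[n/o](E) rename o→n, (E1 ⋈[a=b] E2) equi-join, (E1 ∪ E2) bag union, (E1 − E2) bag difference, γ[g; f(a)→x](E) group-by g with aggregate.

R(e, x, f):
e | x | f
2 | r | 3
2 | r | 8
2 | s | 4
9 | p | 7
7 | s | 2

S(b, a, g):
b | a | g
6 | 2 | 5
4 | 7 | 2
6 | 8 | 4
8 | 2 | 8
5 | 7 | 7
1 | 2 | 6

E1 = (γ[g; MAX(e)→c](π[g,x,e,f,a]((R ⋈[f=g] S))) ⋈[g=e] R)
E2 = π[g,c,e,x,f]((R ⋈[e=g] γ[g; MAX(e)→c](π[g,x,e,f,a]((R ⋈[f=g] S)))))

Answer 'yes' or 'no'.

E1 subexpression sizes:
  R → 5
  S → 6
  (R ⋈[f=g] S) → 4
  π[g,x,e,f,a]((R ⋈[f=g] S)) → 4
  γ[g; MAX(e)→c](π[g,x,e,f,a]((R ⋈[f=g] S))) → 4
  R → 5
  (γ[g; MAX(e)→c](π[g,x,e,f,a]((R ⋈[f=g] S))) ⋈[g=e] R) → 4
E2 subexpression sizes:
  R → 5
  R → 5
  S → 6
  (R ⋈[f=g] S) → 4
  π[g,x,e,f,a]((R ⋈[f=g] S)) → 4
  γ[g; MAX(e)→c](π[g,x,e,f,a]((R ⋈[f=g] S))) → 4
  (R ⋈[e=g] γ[g; MAX(e)→c](π[g,x,e,f,a]((R ⋈[f=g] S)))) → 4
  π[g,c,e,x,f]((R ⋈[e=g] γ[g; MAX(e)→c](π[g,x,e,f,a]((R ⋈[f=g] S))))) → 4

E1 and E2 produce the same multiset:
g | c | e | x | f
2 | 7 | 2 | r | 3
2 | 7 | 2 | r | 8
2 | 7 | 2 | s | 4
7 | 9 | 7 | s | 2

yes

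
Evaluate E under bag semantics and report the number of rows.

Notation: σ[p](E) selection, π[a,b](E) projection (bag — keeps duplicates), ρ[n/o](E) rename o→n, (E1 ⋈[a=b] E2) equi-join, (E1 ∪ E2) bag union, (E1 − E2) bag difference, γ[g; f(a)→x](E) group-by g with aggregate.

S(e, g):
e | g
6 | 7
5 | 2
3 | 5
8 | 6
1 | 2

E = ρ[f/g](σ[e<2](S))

Stepwise |·|:
  S → 5
  σ[e<2](S) → 1
  ρ[f/g](σ[e<2](S)) → 1

|E| = 1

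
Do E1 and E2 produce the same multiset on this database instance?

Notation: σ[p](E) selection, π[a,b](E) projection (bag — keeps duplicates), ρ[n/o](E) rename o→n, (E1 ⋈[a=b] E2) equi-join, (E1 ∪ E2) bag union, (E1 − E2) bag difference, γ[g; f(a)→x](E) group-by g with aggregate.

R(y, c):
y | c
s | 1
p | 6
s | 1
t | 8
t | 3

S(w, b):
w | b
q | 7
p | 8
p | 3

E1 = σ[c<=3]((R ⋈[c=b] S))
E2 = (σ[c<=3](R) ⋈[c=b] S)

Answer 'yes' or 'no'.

E1 subexpression sizes:
  R → 5
  S → 3
  (R ⋈[c=b] S) → 2
  σ[c<=3]((R ⋈[c=b] S)) → 1
E2 subexpression sizes:
  R → 5
  σ[c<=3](R) → 3
  S → 3
  (σ[c<=3](R) ⋈[c=b] S) → 1

E1 and E2 produce the same multiset:
y | c | w | b
t | 3 | p | 3

yes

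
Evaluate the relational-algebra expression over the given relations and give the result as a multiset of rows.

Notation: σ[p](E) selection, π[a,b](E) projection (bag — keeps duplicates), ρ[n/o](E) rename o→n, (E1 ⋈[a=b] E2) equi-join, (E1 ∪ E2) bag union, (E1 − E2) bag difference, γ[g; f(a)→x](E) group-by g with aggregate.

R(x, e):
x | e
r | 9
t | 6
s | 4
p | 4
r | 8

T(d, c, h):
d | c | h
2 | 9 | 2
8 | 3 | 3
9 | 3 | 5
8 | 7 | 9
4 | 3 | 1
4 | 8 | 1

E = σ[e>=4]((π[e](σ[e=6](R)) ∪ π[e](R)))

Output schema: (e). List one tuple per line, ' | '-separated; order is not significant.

Subexpression sizes:
  R → 5
  σ[e=6](R) → 1
  π[e](σ[e=6](R)) → 1
  R → 5
  π[e](R) → 5
  (π[e](σ[e=6](R)) ∪ π[e](R)) → 6
  σ[e>=4]((π[e](σ[e=6](R)) ∪ π[e](R))) → 6

== RESULT ==
e
4
4
6
6
8
9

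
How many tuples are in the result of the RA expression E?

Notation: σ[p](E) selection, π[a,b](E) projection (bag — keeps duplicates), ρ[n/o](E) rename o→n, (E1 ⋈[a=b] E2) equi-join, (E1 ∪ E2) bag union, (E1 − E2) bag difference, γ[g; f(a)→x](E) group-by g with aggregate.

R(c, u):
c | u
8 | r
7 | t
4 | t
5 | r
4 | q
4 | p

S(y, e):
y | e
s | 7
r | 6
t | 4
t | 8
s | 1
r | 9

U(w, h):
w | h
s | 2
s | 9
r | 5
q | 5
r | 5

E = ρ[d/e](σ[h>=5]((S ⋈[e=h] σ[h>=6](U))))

Per-node cardinality:
  S → 6
  U → 5
  σ[h>=6](U) → 1
  (S ⋈[e=h] σ[h>=6](U)) → 1
  σ[h>=5]((S ⋈[e=h] σ[h>=6](U))) → 1
  ρ[d/e](σ[h>=5]((S ⋈[e=h] σ[h>=6](U)))) → 1

|E| = 1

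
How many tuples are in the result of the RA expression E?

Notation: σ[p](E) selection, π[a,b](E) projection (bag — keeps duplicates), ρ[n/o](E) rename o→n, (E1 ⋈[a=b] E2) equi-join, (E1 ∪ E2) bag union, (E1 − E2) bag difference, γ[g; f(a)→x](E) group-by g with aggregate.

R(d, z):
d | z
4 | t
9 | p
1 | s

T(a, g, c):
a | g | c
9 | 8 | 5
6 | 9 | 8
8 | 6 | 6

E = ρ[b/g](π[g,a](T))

Subexpression sizes:
  T → 3
  π[g,a](T) → 3
  ρ[b/g](π[g,a](T)) → 3

|E| = 3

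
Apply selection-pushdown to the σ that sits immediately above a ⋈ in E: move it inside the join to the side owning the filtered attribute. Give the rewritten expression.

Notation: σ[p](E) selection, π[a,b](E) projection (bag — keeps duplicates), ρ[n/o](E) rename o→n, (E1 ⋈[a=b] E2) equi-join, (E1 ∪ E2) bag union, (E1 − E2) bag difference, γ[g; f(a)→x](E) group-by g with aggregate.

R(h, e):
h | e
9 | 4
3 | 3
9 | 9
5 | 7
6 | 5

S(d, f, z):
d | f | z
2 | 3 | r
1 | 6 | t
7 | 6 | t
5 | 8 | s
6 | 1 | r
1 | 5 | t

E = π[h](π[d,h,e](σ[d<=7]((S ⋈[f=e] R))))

σ filters on d, owned by the left side.
E' = π[h](π[d,h,e]((σ[d<=7](S) ⋈[f=e] R)))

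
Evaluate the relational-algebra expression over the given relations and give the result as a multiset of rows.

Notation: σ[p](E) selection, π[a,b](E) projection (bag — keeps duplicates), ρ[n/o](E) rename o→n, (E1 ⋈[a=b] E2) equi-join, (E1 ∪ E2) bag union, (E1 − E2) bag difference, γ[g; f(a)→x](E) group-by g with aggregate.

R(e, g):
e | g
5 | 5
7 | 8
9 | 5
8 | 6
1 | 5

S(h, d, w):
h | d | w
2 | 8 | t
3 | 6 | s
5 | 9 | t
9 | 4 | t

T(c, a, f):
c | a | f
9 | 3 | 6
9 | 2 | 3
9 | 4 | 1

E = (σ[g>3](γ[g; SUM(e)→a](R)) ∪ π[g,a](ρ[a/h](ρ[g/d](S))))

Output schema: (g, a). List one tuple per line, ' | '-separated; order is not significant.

Subexpression sizes:
  R → 5
  γ[g; SUM(e)→a](R) → 3
  σ[g>3](γ[g; SUM(e)→a](R)) → 3
  S → 4
  ρ[g/d](S) → 4
  ρ[a/h](ρ[g/d](S)) → 4
  π[g,a](ρ[a/h](ρ[g/d](S))) → 4
  (σ[g>3](γ[g; SUM(e)→a](R)) ∪ π[g,a](ρ[a/h](ρ[g/d](S)))) → 7

== RESULT ==
g | a
4 | 9
5 | 15
6 | 3
6 | 8
8 | 2
8 | 7
9 | 5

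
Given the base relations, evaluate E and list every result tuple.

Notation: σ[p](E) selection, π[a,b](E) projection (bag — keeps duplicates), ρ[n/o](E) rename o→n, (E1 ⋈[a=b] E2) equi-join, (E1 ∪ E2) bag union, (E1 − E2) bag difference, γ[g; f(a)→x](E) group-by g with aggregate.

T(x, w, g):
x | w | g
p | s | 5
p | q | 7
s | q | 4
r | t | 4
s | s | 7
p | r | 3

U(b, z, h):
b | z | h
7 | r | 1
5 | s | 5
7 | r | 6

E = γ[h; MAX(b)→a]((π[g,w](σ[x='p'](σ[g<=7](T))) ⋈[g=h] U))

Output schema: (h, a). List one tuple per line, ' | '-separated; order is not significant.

Subexpression sizes:
  T → 6
  σ[g<=7](T) → 6
  σ[x='p'](σ[g<=7](T)) → 3
  π[g,w](σ[x='p'](σ[g<=7](T))) → 3
  U → 3
  (π[g,w](σ[x='p'](σ[g<=7](T))) ⋈[g=h] U) → 1
  γ[h; MAX(b)→a]((π[g,w](σ[x='p'](σ[g<=7](T))) ⋈[g=h] U)) → 1

== RESULT ==
h | a
5 | 5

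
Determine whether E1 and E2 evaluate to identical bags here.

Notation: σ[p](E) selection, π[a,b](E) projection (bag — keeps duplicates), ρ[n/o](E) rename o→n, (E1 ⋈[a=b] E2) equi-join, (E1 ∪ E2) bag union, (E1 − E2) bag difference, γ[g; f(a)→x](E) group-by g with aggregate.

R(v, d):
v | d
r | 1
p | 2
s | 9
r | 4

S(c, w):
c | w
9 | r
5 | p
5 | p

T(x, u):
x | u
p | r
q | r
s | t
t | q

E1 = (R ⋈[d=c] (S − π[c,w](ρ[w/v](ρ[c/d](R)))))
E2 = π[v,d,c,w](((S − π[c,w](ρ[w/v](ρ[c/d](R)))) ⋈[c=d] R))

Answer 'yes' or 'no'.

E1 row counts bottom-up:
  R → 4
  S → 3
  R → 4
  ρ[c/d](R) → 4
  ρ[w/v](ρ[c/d](R)) → 4
  π[c,w](ρ[w/v](ρ[c/d](R))) → 4
  (S − π[c,w](ρ[w/v](ρ[c/d](R)))) → 3
  (R ⋈[d=c] (S − π[c,w](ρ[w/v](ρ[c/d](R))))) → 1
E2 row counts bottom-up:
  S → 3
  R → 4
  ρ[c/d](R) → 4
  ρ[w/v](ρ[c/d](R)) → 4
  π[c,w](ρ[w/v](ρ[c/d](R))) → 4
  (S − π[c,w](ρ[w/v](ρ[c/d](R)))) → 3
  R → 4
  ((S − π[c,w](ρ[w/v](ρ[c/d](R)))) ⋈[c=d] R) → 1
  π[v,d,c,w](((S − π[c,w](ρ[w/v](ρ[c/d](R)))) ⋈[c=d] R)) → 1

E1 and E2 produce the same multiset:
v | d | c | w
s | 9 | 9 | r

yes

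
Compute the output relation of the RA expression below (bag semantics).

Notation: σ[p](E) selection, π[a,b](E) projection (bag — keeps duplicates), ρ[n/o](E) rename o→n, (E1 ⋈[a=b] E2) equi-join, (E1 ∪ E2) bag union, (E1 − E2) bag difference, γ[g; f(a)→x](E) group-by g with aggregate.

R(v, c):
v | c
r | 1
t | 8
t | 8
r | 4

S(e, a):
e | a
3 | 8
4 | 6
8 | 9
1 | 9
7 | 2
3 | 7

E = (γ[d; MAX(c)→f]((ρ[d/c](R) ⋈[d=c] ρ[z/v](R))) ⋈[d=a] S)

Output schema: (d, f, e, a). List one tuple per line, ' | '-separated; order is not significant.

Row counts bottom-up:
  R → 4
  ρ[d/c](R) → 4
  R → 4
  ρ[z/v](R) → 4
  (ρ[d/c](R) ⋈[d=c] ρ[z/v](R)) → 6
  γ[d; MAX(c)→f]((ρ[d/c](R) ⋈[d=c] ρ[z/v](R))) → 3
  S → 6
  (γ[d; MAX(c)→f]((ρ[d/c](R) ⋈[d=c] ρ[z/v](R))) ⋈[d=a] S) → 1

== RESULT ==
d | f | e | a
8 | 8 | 3 | 8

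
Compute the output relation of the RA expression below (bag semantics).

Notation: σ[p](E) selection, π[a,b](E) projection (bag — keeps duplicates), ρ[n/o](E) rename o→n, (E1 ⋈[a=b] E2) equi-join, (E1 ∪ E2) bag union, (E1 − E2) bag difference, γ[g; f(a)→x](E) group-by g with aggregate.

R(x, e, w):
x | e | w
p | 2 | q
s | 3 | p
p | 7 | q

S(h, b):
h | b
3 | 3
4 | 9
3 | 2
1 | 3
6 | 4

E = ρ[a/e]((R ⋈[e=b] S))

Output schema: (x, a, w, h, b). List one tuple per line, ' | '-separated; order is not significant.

Subexpression sizes:
  R → 3
  S → 5
  (R ⋈[e=b] S) → 3
  ρ[a/e]((R ⋈[e=b] S)) → 3

== RESULT ==
x | a | w | h | b
p | 2 | q | 3 | 2
s | 3 | p | 1 | 3
s | 3 | p | 3 | 3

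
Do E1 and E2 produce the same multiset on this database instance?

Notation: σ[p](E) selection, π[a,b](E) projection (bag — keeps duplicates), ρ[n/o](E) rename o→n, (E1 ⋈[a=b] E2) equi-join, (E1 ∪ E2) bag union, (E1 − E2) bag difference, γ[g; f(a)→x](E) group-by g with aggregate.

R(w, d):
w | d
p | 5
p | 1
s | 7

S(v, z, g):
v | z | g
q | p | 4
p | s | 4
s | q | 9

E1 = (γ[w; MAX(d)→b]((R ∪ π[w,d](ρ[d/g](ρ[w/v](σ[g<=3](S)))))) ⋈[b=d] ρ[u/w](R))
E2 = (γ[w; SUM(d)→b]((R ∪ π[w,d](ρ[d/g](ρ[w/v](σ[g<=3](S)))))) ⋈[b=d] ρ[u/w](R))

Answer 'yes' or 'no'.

E1 subexpression sizes:
  R → 3
  S → 3
  σ[g<=3](S) → 0
  ρ[w/v](σ[g<=3](S)) → 0
  ρ[d/g](ρ[w/v](σ[g<=3](S))) → 0
  π[w,d](ρ[d/g](ρ[w/v](σ[g<=3](S)))) → 0
  (R ∪ π[w,d](ρ[d/g](ρ[w/v](σ[g<=3](S))))) → 3
  γ[w; MAX(d)→b]((R ∪ π[w,d](ρ[d/g](ρ[w/v](σ[g<=3](S)))))) → 2
  R → 3
  ρ[u/w](R) → 3
  (γ[w; MAX(d)→b]((R ∪ π[w,d](ρ[d/g](ρ[w/v](σ[g<=3](S)))))) ⋈[b=d] ρ[u/w](R)) → 2
E2 subexpression sizes:
  R → 3
  S → 3
  σ[g<=3](S) → 0
  ρ[w/v](σ[g<=3](S)) → 0
  ρ[d/g](ρ[w/v](σ[g<=3](S))) → 0
  π[w,d](ρ[d/g](ρ[w/v](σ[g<=3](S)))) → 0
  (R ∪ π[w,d](ρ[d/g](ρ[w/v](σ[g<=3](S))))) → 3
  γ[w; SUM(d)→b]((R ∪ π[w,d](ρ[d/g](ρ[w/v](σ[g<=3](S)))))) → 2
  R → 3
  ρ[u/w](R) → 3
  (γ[w; SUM(d)→b]((R ∪ π[w,d](ρ[d/g](ρ[w/v](σ[g<=3](S)))))) ⋈[b=d] ρ[u/w](R)) → 1

E1 result:
w | b | u | d
p | 5 | p | 5
s | 7 | s | 7
E2 result:
w | b | u | d
s | 7 | s | 7
Witness: ('p', 5, 'p', 5) appears 1× in E1 but 0× in E2.

no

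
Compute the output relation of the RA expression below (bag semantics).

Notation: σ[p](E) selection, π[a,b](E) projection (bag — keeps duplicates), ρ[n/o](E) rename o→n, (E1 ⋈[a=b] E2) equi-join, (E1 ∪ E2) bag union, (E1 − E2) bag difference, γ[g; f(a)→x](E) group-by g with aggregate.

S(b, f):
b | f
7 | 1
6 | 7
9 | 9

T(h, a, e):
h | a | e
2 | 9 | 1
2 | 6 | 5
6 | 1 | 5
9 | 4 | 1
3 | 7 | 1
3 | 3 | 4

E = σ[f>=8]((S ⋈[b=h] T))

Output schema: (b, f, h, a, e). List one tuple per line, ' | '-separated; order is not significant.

Subexpression sizes:
  S → 3
  T → 6
  (S ⋈[b=h] T) → 2
  σ[f>=8]((S ⋈[b=h] T)) → 1

== RESULT ==
b | f | h | a | e
9 | 9 | 9 | 4 | 1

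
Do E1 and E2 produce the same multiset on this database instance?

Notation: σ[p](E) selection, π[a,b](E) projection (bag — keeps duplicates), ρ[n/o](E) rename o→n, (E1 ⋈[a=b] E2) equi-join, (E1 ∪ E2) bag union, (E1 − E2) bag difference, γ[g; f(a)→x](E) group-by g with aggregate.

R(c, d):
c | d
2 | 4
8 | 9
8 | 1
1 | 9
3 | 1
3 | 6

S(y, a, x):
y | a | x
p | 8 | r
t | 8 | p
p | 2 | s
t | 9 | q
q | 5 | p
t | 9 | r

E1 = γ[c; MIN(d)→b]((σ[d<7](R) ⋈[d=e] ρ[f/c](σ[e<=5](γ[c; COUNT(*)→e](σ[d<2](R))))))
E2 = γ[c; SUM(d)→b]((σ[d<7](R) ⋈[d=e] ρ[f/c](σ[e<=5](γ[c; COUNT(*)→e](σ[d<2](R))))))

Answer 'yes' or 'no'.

E1 stepwise |·|:
  R → 6
  σ[d<7](R) → 4
  R → 6
  σ[d<2](R) → 2
  γ[c; COUNT(*)→e](σ[d<2](R)) → 2
  σ[e<=5](γ[c; COUNT(*)→e](σ[d<2](R))) → 2
  ρ[f/c](σ[e<=5](γ[c; COUNT(*)→e](σ[d<2](R)))) → 2
  (σ[d<7](R) ⋈[d=e] ρ[f/c](σ[e<=5](γ[c; COUNT(*)→e](σ[d<2](R))))) → 4
  γ[c; MIN(d)→b]((σ[d<7](R) ⋈[d=e] ρ[f/c](σ[e<=5](γ[c; COUNT(*)→e](σ[d<2](R)))))) → 2
E2 stepwise |·|:
  R → 6
  σ[d<7](R) → 4
  R → 6
  σ[d<2](R) → 2
  γ[c; COUNT(*)→e](σ[d<2](R)) → 2
  σ[e<=5](γ[c; COUNT(*)→e](σ[d<2](R))) → 2
  ρ[f/c](σ[e<=5](γ[c; COUNT(*)→e](σ[d<2](R)))) → 2
  (σ[d<7](R) ⋈[d=e] ρ[f/c](σ[e<=5](γ[c; COUNT(*)→e](σ[d<2](R))))) → 4
  γ[c; SUM(d)→b]((σ[d<7](R) ⋈[d=e] ρ[f/c](σ[e<=5](γ[c; COUNT(*)→e](σ[d<2](R)))))) → 2

E1 result:
c | b
3 | 1
8 | 1
E2 result:
c | b
3 | 2
8 | 2
Witness: (3, 1) appears 1× in E1 but 0× in E2.

no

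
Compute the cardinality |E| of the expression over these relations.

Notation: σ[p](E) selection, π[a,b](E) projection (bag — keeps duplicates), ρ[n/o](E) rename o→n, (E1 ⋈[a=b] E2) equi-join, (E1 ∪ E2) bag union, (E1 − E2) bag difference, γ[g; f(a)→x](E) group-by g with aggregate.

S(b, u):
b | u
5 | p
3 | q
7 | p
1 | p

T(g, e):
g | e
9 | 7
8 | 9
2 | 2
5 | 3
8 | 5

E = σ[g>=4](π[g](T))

Row counts bottom-up:
  T → 5
  π[g](T) → 5
  σ[g>=4](π[g](T)) → 4

|E| = 4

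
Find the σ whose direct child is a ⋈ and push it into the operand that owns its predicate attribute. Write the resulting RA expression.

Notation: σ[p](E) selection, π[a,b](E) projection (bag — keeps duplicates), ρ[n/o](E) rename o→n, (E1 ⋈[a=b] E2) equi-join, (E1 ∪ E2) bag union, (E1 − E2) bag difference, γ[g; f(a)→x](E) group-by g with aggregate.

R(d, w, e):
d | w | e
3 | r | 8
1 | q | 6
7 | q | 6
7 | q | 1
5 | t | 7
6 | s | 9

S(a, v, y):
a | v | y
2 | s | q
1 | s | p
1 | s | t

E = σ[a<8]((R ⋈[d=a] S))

σ filters on a, owned by the right side.
E' = (R ⋈[d=a] σ[a<8](S))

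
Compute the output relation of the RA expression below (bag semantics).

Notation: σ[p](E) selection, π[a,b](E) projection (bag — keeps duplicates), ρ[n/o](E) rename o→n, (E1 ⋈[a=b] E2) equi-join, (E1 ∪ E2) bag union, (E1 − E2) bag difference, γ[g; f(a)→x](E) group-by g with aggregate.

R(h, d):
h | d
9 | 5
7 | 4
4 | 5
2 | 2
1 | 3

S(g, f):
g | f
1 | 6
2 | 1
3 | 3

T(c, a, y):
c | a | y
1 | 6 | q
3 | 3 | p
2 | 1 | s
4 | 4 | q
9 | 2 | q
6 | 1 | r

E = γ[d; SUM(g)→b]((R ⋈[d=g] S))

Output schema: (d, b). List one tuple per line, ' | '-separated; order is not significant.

Stepwise |·|:
  R → 5
  S → 3
  (R ⋈[d=g] S) → 2
  γ[d; SUM(g)→b]((R ⋈[d=g] S)) → 2

== RESULT ==
d | b
2 | 2
3 | 3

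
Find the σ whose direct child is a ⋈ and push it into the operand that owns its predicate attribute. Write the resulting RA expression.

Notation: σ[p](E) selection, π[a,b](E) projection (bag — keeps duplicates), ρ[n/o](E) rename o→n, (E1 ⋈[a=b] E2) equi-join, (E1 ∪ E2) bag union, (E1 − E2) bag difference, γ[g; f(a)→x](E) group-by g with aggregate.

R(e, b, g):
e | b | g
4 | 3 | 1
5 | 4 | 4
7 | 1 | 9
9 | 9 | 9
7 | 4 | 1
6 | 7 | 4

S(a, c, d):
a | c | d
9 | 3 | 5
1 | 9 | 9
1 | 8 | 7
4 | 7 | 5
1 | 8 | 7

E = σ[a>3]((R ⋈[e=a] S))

σ filters on a, owned by the right side.
E' = (R ⋈[e=a] σ[a>3](S))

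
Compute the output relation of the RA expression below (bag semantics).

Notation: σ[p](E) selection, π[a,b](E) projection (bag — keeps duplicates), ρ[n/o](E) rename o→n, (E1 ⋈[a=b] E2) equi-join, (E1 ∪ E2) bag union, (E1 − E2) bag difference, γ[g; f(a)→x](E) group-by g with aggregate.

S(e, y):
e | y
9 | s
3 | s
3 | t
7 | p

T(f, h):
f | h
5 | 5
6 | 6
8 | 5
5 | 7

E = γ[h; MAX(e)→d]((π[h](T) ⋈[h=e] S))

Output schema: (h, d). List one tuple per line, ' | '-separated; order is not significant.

Row counts bottom-up:
  T → 4
  π[h](T) → 4
  S → 4
  (π[h](T) ⋈[h=e] S) → 1
  γ[h; MAX(e)→d]((π[h](T) ⋈[h=e] S)) → 1

== RESULT ==
h | d
7 | 7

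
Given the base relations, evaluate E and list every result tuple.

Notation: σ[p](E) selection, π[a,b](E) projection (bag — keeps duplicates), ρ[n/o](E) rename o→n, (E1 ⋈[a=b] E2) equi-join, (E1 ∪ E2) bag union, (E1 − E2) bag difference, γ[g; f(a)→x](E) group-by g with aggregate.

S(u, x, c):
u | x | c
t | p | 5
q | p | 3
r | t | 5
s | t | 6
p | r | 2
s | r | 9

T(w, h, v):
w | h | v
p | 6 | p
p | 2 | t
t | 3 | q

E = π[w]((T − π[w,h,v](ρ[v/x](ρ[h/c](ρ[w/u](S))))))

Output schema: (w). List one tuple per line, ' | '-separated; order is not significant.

Stepwise |·|:
  T → 3
  S → 6
  ρ[w/u](S) → 6
  ρ[h/c](ρ[w/u](S)) → 6
  ρ[v/x](ρ[h/c](ρ[w/u](S))) → 6
  π[w,h,v](ρ[v/x](ρ[h/c](ρ[w/u](S)))) → 6
  (T − π[w,h,v](ρ[v/x](ρ[h/c](ρ[w/u](S))))) → 3
  π[w]((T − π[w,h,v](ρ[v/x](ρ[h/c](ρ[w/u](S)))))) → 3

== RESULT ==
w
p
p
t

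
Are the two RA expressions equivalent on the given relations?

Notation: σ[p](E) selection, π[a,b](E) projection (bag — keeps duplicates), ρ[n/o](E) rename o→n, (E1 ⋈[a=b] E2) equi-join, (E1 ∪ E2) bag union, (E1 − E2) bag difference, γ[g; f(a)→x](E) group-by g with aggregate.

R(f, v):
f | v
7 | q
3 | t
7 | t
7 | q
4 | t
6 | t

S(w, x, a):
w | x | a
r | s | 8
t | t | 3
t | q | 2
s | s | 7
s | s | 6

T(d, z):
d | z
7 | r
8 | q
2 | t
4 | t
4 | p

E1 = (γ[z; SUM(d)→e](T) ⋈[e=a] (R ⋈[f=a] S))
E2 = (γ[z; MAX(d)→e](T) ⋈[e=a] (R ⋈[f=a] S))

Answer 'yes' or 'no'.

E1 per-node cardinality:
  T → 5
  γ[z; SUM(d)→e](T) → 4
  R → 6
  S → 5
  (R ⋈[f=a] S) → 5
  (γ[z; SUM(d)→e](T) ⋈[e=a] (R ⋈[f=a] S)) → 4
E2 per-node cardinality:
  T → 5
  γ[z; MAX(d)→e](T) → 4
  R → 6
  S → 5
  (R ⋈[f=a] S) → 5
  (γ[z; MAX(d)→e](T) ⋈[e=a] (R ⋈[f=a] S)) → 3

E1 result:
z | e | f | v | w | x | a
r | 7 | 7 | q | s | s | 7
r | 7 | 7 | q | s | s | 7
r | 7 | 7 | t | s | s | 7
t | 6 | 6 | t | s | s | 6
E2 result:
z | e | f | v | w | x | a
r | 7 | 7 | q | s | s | 7
r | 7 | 7 | q | s | s | 7
r | 7 | 7 | t | s | s | 7
Witness: ('t', 6, 6, 't', 's', 's', 6) appears 1× in E1 but 0× in E2.

no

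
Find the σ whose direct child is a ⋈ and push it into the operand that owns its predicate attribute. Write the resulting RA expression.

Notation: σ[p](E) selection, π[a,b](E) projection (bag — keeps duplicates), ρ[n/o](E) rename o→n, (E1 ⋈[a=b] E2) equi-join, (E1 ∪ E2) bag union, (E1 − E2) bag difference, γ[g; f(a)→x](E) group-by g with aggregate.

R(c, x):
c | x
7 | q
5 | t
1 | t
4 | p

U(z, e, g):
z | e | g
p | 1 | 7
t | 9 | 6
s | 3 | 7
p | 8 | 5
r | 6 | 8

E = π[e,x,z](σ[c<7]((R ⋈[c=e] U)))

σ filters on c, owned by the left side.
E' = π[e,x,z]((σ[c<7](R) ⋈[c=e] U))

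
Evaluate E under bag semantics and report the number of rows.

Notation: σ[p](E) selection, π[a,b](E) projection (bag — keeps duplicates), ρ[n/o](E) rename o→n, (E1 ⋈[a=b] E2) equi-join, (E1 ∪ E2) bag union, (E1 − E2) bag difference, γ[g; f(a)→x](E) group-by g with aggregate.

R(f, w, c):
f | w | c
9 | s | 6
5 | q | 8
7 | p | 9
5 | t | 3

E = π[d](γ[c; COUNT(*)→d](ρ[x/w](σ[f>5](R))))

Stepwise |·|:
  R → 4
  σ[f>5](R) → 2
  ρ[x/w](σ[f>5](R)) → 2
  γ[c; COUNT(*)→d](ρ[x/w](σ[f>5](R))) → 2
  π[d](γ[c; COUNT(*)→d](ρ[x/w](σ[f>5](R)))) → 2

|E| = 2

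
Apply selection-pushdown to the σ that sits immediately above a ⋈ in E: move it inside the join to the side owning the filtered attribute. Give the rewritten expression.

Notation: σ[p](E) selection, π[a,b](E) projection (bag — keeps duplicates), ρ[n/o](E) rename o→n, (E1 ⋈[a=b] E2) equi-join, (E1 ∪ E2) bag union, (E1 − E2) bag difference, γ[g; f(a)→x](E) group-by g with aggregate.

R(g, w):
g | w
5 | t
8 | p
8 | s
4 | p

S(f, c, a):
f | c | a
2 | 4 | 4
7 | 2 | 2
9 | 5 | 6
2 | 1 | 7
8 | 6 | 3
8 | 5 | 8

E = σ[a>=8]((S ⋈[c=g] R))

σ filters on a, owned by the left side.
E' = (σ[a>=8](S) ⋈[c=g] R)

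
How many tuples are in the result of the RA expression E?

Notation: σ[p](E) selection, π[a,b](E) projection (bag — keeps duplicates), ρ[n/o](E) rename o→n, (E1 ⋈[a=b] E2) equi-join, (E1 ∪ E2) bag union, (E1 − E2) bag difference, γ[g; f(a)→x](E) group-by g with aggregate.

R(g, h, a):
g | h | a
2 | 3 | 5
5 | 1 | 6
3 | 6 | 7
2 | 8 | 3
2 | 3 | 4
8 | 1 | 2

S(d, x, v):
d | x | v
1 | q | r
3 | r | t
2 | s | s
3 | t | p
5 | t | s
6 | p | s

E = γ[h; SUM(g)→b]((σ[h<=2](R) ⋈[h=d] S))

Stepwise |·|:
  R → 6
  σ[h<=2](R) → 2
  S → 6
  (σ[h<=2](R) ⋈[h=d] S) → 2
  γ[h; SUM(g)→b]((σ[h<=2](R) ⋈[h=d] S)) → 1

|E| = 1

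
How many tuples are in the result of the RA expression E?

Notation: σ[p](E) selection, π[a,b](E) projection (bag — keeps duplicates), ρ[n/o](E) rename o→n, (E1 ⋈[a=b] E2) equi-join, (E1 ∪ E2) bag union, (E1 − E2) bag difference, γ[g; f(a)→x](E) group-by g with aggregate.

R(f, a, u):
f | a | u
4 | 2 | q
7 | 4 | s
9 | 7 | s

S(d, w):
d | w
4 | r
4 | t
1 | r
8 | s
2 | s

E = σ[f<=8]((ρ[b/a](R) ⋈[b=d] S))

Row counts bottom-up:
  R → 3
  ρ[b/a](R) → 3
  S → 5
  (ρ[b/a](R) ⋈[b=d] S) → 3
  σ[f<=8]((ρ[b/a](R) ⋈[b=d] S)) → 3

|E| = 3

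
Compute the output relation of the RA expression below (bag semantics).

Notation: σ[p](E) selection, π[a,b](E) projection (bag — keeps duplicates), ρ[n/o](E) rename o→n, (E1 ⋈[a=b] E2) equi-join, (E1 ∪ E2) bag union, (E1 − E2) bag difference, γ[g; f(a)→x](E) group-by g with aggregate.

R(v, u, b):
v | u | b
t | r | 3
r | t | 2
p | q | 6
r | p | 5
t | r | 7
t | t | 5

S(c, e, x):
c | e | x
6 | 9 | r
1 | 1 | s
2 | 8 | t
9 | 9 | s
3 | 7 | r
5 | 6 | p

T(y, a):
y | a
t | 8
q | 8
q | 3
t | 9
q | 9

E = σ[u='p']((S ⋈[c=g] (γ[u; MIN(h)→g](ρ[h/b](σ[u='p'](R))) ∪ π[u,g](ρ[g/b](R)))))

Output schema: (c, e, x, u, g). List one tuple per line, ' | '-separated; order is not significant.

Stepwise |·|:
  S → 6
  R → 6
  σ[u='p'](R) → 1
  ρ[h/b](σ[u='p'](R)) → 1
  γ[u; MIN(h)→g](ρ[h/b](σ[u='p'](R))) → 1
  R → 6
  ρ[g/b](R) → 6
  π[u,g](ρ[g/b](R)) → 6
  (γ[u; MIN(h)→g](ρ[h/b](σ[u='p'](R))) ∪ π[u,g](ρ[g/b](R))) → 7
  (S ⋈[c=g] (γ[u; MIN(h)→g](ρ[h/b](σ[u='p'](R))) ∪ π[u,g](ρ[g/b](R)))) → 6
  σ[u='p']((S ⋈[c=g] (γ[u; MIN(h)→g](ρ[h/b](σ[u='p'](R))) ∪ π[u,g](ρ[g/b](R))))) → 2

== RESULT ==
c | e | x | u | g
5 | 6 | p | p | 5
5 | 6 | p | p | 5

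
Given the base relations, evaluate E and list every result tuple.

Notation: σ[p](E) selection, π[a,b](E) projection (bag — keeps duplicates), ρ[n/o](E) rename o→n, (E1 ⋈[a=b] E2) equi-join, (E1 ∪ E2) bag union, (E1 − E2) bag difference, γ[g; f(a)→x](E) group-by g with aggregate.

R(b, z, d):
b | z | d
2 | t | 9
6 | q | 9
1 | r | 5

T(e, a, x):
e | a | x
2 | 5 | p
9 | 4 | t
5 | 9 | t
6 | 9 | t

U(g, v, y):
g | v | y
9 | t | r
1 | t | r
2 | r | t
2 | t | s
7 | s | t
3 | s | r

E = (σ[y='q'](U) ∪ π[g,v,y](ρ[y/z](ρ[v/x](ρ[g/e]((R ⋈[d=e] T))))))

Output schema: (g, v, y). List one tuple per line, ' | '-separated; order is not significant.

Stepwise |·|:
  U → 6
  σ[y='q'](U) → 0
  R → 3
  T → 4
  (R ⋈[d=e] T) → 3
  ρ[g/e]((R ⋈[d=e] T)) → 3
  ρ[v/x](ρ[g/e]((R ⋈[d=e] T))) → 3
  ρ[y/z](ρ[v/x](ρ[g/e]((R ⋈[d=e] T)))) → 3
  π[g,v,y](ρ[y/z](ρ[v/x](ρ[g/e]((R ⋈[d=e] T))))) → 3
  (σ[y='q'](U) ∪ π[g,v,y](ρ[y/z](ρ[v/x](ρ[g/e]((R ⋈[d=e] T)))))) → 3

== RESULT ==
g | v | y
5 | t | r
9 | t | q
9 | t | t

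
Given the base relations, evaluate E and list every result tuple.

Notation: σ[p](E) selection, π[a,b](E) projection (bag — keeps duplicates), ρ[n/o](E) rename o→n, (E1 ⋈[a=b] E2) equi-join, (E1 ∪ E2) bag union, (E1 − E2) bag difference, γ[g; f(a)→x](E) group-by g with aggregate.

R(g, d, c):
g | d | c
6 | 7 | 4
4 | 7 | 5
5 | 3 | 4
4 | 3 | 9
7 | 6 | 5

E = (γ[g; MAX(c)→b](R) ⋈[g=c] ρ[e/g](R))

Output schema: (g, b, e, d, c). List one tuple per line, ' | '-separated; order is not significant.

Row counts bottom-up:
  R → 5
  γ[g; MAX(c)→b](R) → 4
  R → 5
  ρ[e/g](R) → 5
  (γ[g; MAX(c)→b](R) ⋈[g=c] ρ[e/g](R)) → 4

== RESULT ==
g | b | e | d | c
4 | 9 | 5 | 3 | 4
4 | 9 | 6 | 7 | 4
5 | 4 | 4 | 7 | 5
5 | 4 | 7 | 6 | 5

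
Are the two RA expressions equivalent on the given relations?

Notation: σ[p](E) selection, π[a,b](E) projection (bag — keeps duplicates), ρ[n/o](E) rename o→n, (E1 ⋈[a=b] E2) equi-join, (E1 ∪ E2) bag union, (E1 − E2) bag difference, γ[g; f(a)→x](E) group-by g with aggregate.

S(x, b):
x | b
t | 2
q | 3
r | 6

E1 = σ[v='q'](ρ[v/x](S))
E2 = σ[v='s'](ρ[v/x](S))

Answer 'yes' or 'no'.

E1 stepwise |·|:
  S → 3
  ρ[v/x](S) → 3
  σ[v='q'](ρ[v/x](S)) → 1
E2 stepwise |·|:
  S → 3
  ρ[v/x](S) → 3
  σ[v='s'](ρ[v/x](S)) → 0

E1 result:
v | b
q | 3
E2 result:
v | b
(0 rows)
Witness: ('q', 3) appears 1× in E1 but 0× in E2.

no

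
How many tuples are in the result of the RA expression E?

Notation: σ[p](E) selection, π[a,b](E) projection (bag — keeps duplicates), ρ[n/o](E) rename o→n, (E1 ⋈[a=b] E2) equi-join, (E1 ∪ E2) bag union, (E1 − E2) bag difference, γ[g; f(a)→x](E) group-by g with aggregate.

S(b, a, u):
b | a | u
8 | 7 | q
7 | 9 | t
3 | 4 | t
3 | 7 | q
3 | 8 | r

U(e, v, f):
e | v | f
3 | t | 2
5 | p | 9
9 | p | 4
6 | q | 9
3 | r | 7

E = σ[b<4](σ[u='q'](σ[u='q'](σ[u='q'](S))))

Stepwise |·|:
  S → 5
  σ[u='q'](S) → 2
  σ[u='q'](σ[u='q'](S)) → 2
  σ[u='q'](σ[u='q'](σ[u='q'](S))) → 2
  σ[b<4](σ[u='q'](σ[u='q'](σ[u='q'](S)))) → 1

|E| = 1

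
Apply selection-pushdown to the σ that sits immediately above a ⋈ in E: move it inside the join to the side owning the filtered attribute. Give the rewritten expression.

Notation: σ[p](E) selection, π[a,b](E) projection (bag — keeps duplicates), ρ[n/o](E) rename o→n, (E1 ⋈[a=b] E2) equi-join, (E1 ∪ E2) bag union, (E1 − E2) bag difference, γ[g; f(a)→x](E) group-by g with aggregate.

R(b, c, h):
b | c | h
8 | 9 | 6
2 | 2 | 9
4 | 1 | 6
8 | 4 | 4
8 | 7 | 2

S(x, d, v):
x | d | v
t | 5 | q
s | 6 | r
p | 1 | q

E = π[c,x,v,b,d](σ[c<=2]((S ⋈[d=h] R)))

σ filters on c, owned by the right side.
E' = π[c,x,v,b,d]((S ⋈[d=h] σ[c<=2](R)))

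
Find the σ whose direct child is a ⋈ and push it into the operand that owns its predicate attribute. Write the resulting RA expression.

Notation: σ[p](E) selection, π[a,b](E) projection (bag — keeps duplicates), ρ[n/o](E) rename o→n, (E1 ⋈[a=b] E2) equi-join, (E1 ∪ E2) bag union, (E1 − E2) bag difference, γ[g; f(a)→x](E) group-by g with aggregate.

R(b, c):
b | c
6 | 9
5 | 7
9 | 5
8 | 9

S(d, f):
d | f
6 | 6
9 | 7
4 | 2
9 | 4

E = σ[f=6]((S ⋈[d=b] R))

σ filters on f, owned by the left side.
E' = (σ[f=6](S) ⋈[d=b] R)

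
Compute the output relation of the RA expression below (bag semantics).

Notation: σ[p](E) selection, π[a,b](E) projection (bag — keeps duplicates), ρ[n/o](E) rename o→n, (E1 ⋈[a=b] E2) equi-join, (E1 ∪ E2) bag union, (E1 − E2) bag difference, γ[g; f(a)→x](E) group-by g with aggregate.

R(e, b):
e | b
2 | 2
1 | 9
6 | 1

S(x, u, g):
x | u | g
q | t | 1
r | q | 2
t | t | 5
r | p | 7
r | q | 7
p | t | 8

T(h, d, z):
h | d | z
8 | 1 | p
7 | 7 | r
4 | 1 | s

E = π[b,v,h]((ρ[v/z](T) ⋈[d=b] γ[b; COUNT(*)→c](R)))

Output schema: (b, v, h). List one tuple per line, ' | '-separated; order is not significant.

Per-node cardinality:
  T → 3
  ρ[v/z](T) → 3
  R → 3
  γ[b; COUNT(*)→c](R) → 3
  (ρ[v/z](T) ⋈[d=b] γ[b; COUNT(*)→c](R)) → 2
  π[b,v,h]((ρ[v/z](T) ⋈[d=b] γ[b; COUNT(*)→c](R))) → 2

== RESULT ==
b | v | h
1 | p | 8
1 | s | 4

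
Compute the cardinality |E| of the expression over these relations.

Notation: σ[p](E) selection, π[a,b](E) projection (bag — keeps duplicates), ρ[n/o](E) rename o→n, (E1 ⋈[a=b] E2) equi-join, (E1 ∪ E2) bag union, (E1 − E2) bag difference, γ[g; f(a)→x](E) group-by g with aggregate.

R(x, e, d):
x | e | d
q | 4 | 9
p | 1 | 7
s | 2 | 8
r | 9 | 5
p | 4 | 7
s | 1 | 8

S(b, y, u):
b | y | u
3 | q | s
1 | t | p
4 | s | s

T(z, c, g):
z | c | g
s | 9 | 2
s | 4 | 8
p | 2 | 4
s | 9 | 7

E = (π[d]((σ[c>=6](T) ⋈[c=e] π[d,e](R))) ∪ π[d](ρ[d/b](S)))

Row counts bottom-up:
  T → 4
  σ[c>=6](T) → 2
  R → 6
  π[d,e](R) → 6
  (σ[c>=6](T) ⋈[c=e] π[d,e](R)) → 2
  π[d]((σ[c>=6](T) ⋈[c=e] π[d,e](R))) → 2
  S → 3
  ρ[d/b](S) → 3
  π[d](ρ[d/b](S)) → 3
  (π[d]((σ[c>=6](T) ⋈[c=e] π[d,e](R))) ∪ π[d](ρ[d/b](S))) → 5

|E| = 5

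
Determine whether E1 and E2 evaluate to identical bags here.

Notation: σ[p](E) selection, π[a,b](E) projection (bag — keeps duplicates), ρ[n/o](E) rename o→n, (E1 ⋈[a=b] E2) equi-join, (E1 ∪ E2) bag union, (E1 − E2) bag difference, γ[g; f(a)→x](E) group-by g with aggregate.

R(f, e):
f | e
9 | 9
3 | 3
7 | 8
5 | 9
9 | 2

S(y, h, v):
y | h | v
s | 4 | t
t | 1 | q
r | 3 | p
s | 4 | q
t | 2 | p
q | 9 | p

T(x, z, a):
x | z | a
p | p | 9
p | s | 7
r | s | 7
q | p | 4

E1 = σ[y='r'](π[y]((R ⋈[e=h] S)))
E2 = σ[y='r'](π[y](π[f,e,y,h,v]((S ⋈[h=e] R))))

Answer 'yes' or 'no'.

E1 stepwise |·|:
  R → 5
  S → 6
  (R ⋈[e=h] S) → 4
  π[y]((R ⋈[e=h] S)) → 4
  σ[y='r'](π[y]((R ⋈[e=h] S))) → 1
E2 stepwise |·|:
  S → 6
  R → 5
  (S ⋈[h=e] R) → 4
  π[f,e,y,h,v]((S ⋈[h=e] R)) → 4
  π[y](π[f,e,y,h,v]((S ⋈[h=e] R))) → 4
  σ[y='r'](π[y](π[f,e,y,h,v]((S ⋈[h=e] R)))) → 1

E1 and E2 produce the same multiset:
y
r

yes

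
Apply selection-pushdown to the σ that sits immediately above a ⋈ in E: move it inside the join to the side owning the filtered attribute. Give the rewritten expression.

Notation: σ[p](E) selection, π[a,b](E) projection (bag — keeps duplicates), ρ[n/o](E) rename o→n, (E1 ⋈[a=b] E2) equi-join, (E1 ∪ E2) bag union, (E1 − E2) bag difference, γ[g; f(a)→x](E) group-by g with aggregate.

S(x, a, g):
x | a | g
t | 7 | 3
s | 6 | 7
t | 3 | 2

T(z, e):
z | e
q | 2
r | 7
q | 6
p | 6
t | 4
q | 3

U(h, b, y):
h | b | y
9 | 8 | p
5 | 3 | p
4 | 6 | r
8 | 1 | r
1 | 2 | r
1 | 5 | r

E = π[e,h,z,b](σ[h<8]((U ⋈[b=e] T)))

σ filters on h, owned by the left side.
E' = π[e,h,z,b]((σ[h<8](U) ⋈[b=e] T))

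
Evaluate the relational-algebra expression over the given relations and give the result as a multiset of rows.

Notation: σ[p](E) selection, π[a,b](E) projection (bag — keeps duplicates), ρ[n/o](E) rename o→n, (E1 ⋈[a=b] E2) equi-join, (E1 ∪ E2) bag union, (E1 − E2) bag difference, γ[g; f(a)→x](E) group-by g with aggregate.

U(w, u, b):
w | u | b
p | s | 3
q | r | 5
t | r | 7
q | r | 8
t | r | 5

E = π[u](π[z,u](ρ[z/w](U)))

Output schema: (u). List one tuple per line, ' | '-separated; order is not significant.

Per-node cardinality:
  U → 5
  ρ[z/w](U) → 5
  π[z,u](ρ[z/w](U)) → 5
  π[u](π[z,u](ρ[z/w](U))) → 5

== RESULT ==
u
r
r
r
r
s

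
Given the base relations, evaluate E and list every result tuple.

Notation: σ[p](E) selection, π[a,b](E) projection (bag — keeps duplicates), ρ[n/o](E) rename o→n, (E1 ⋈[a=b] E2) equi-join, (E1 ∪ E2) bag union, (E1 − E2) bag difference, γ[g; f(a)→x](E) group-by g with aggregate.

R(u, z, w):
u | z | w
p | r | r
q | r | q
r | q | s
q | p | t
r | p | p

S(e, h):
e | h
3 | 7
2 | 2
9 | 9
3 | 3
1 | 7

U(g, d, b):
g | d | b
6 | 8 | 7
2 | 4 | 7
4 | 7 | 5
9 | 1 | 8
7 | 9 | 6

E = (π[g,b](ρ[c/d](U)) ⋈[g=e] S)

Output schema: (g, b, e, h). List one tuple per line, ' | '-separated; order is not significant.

Per-node cardinality:
  U → 5
  ρ[c/d](U) → 5
  π[g,b](ρ[c/d](U)) → 5
  S → 5
  (π[g,b](ρ[c/d](U)) ⋈[g=e] S) → 2

== RESULT ==
g | b | e | h
2 | 7 | 2 | 2
9 | 8 | 9 | 9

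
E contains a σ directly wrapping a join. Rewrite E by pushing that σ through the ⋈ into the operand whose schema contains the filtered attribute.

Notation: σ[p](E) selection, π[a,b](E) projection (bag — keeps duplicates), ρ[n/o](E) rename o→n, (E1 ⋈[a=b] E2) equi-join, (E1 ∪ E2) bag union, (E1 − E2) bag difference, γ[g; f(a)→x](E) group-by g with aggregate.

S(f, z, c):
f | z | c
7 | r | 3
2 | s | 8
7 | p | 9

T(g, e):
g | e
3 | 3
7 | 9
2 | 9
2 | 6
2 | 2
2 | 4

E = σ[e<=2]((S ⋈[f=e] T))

σ filters on e, owned by the right side.
E' = (S ⋈[f=e] σ[e<=2](T))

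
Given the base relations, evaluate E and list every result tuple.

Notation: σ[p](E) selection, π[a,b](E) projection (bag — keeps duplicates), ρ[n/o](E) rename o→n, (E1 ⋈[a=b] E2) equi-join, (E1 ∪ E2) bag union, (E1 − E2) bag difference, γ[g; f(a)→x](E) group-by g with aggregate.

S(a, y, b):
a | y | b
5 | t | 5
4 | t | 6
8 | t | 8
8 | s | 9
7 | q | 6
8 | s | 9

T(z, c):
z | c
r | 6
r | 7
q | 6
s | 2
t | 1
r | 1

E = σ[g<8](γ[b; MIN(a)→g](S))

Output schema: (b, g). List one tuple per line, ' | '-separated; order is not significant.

Subexpression sizes:
  S → 6
  γ[b; MIN(a)→g](S) → 4
  σ[g<8](γ[b; MIN(a)→g](S)) → 2

== RESULT ==
b | g
5 | 5
6 | 4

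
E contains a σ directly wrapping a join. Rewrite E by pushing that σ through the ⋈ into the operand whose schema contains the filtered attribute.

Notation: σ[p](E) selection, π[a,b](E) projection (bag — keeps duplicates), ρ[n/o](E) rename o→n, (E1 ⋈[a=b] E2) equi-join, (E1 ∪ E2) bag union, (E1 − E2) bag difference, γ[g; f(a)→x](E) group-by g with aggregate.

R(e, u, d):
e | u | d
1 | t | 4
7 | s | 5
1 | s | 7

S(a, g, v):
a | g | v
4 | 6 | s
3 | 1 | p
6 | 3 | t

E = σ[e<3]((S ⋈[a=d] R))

σ filters on e, owned by the right side.
E' = (S ⋈[a=d] σ[e<3](R))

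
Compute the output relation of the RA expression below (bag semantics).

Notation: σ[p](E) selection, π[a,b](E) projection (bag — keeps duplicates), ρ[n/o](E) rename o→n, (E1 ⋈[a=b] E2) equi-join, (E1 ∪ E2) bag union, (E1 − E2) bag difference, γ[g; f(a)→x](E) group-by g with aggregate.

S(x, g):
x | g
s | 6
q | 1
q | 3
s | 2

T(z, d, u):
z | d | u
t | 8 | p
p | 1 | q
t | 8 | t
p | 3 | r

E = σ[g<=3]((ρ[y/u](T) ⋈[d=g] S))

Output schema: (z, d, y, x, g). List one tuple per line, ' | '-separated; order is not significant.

Row counts bottom-up:
  T → 4
  ρ[y/u](T) → 4
  S → 4
  (ρ[y/u](T) ⋈[d=g] S) → 2
  σ[g<=3]((ρ[y/u](T) ⋈[d=g] S)) → 2

== RESULT ==
z | d | y | x | g
p | 1 | q | q | 1
p | 3 | r | q | 3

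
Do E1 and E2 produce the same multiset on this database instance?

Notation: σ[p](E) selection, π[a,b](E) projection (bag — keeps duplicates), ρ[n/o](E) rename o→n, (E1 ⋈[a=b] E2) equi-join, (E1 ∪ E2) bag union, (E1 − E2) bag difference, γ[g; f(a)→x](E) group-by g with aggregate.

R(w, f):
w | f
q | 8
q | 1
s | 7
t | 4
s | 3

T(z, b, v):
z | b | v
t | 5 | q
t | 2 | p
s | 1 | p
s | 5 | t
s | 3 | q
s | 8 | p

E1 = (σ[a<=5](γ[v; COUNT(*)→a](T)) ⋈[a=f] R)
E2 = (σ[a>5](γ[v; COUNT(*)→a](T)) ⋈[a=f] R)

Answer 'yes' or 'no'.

E1 row counts bottom-up:
  T → 6
  γ[v; COUNT(*)→a](T) → 3
  σ[a<=5](γ[v; COUNT(*)→a](T)) → 3
  R → 5
  (σ[a<=5](γ[v; COUNT(*)→a](T)) ⋈[a=f] R) → 2
E2 row counts bottom-up:
  T → 6
  γ[v; COUNT(*)→a](T) → 3
  σ[a>5](γ[v; COUNT(*)→a](T)) → 0
  R → 5
  (σ[a>5](γ[v; COUNT(*)→a](T)) ⋈[a=f] R) → 0

E1 result:
v | a | w | f
p | 3 | s | 3
t | 1 | q | 1
E2 result:
v | a | w | f
(0 rows)
Witness: ('t', 1, 'q', 1) appears 1× in E1 but 0× in E2.

no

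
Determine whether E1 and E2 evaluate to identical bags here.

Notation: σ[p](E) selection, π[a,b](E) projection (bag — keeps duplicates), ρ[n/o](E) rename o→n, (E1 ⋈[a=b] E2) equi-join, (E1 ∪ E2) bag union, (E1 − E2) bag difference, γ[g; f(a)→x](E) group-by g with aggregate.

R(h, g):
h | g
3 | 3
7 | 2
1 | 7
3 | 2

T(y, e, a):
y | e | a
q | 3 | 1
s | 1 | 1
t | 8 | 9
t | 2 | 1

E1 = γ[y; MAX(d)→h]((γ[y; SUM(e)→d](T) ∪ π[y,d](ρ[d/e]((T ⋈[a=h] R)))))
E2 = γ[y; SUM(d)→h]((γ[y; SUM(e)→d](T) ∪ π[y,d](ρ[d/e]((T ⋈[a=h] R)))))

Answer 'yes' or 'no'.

E1 stepwise |·|:
  T → 4
  γ[y; SUM(e)→d](T) → 3
  T → 4
  R → 4
  (T ⋈[a=h] R) → 3
  ρ[d/e]((T ⋈[a=h] R)) → 3
  π[y,d](ρ[d/e]((T ⋈[a=h] R))) → 3
  (γ[y; SUM(e)→d](T) ∪ π[y,d](ρ[d/e]((T ⋈[a=h] R)))) → 6
  γ[y; MAX(d)→h]((γ[y; SUM(e)→d](T) ∪ π[y,d](ρ[d/e]((T ⋈[a=h] R))))) → 3
E2 stepwise |·|:
  T → 4
  γ[y; SUM(e)→d](T) → 3
  T → 4
  R → 4
  (T ⋈[a=h] R) → 3
  ρ[d/e]((T ⋈[a=h] R)) → 3
  π[y,d](ρ[d/e]((T ⋈[a=h] R))) → 3
  (γ[y; SUM(e)→d](T) ∪ π[y,d](ρ[d/e]((T ⋈[a=h] R)))) → 6
  γ[y; SUM(d)→h]((γ[y; SUM(e)→d](T) ∪ π[y,d](ρ[d/e]((T ⋈[a=h] R))))) → 3

E1 result:
y | h
q | 3
s | 1
t | 10
E2 result:
y | h
q | 6
s | 2
t | 12
Witness: ('s', 1) appears 1× in E1 but 0× in E2.

no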